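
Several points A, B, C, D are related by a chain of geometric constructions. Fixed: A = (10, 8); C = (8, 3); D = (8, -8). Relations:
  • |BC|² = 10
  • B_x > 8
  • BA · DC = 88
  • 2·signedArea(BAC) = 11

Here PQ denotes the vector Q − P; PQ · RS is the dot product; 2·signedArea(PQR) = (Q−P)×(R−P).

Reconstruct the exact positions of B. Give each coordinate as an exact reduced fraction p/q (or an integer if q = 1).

1. B_x = 9  [2·signedArea(BAC) = 11 ∩ BA · DC = 88]
2. B_y = 0  [2·signedArea(BAC) = 11 ∩ BA · DC = 88]
   → B = (9, 0)

B = (9, 0)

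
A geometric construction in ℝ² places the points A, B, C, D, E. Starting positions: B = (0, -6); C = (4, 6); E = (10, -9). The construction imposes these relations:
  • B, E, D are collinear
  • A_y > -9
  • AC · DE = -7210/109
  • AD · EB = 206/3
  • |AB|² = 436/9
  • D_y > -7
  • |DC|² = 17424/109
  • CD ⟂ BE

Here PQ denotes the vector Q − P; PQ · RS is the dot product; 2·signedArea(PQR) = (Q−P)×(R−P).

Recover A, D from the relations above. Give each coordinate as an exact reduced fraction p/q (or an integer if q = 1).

A = (20/3, -8)
D = (40/109, -666/109)

1. D_x = 40/109  [B, E, D are collinear ∩ CD ⟂ BE]
2. D_y = -666/109  [B, E, D are collinear ∩ CD ⟂ BE]
   → D = (40/109, -666/109)
3. A_x = 20/3  [line -1050/109·x + 315/109·y + 9520/109 = 0 ∩ |AB|² = 436/9]
4. A_y = -8  [line -1050/109·x + 315/109·y + 9520/109 = 0 ∩ |AB|² = 436/9]
   → A = (20/3, -8)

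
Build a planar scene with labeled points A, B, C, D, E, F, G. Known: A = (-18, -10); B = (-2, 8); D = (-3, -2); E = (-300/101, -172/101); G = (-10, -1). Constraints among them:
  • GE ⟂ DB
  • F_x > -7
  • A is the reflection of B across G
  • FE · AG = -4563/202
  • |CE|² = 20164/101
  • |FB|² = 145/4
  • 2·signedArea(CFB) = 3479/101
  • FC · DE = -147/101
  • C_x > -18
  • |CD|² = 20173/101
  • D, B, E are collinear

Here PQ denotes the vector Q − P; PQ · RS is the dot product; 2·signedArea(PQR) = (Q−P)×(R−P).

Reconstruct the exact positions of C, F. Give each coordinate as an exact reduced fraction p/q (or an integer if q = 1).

C = (-1720/101, -30/101)
F = (-6, 7/2)

1. F_x = -6  [line -8·x + -9·y + -33/2 = 0 ∩ |FB|² = 145/4]
2. F_y = 7/2  [line -8·x + -9·y + -33/2 = 0 ∩ |FB|² = 145/4]
   → F = (-6, 7/2)
3. C_x = -1720/101  [2·signedArea(CFB) = 3479/101 ∩ FC · DE = -147/101]
4. C_y = -30/101  [2·signedArea(CFB) = 3479/101 ∩ FC · DE = -147/101]
   → C = (-1720/101, -30/101)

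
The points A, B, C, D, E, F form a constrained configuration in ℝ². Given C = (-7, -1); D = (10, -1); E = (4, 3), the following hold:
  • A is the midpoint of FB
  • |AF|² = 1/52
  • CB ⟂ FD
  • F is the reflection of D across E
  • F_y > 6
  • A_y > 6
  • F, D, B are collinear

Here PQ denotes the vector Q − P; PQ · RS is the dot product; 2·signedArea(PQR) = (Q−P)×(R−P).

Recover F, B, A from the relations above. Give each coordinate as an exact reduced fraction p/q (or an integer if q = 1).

1. F_x = -2  [F is the reflection of D across E]
2. F_y = 7  [F is the reflection of D across E]
   → F = (-2, 7)
3. B_x = -23/13  [F, D, B are collinear ∩ CB ⟂ FD]
4. B_y = 89/13  [F, D, B are collinear ∩ CB ⟂ FD]
   → B = (-23/13, 89/13)
5. A_x = -49/26  [A is the midpoint of FB]
6. A_y = 90/13  [A is the midpoint of FB]
   → A = (-49/26, 90/13)

A = (-49/26, 90/13)
B = (-23/13, 89/13)
F = (-2, 7)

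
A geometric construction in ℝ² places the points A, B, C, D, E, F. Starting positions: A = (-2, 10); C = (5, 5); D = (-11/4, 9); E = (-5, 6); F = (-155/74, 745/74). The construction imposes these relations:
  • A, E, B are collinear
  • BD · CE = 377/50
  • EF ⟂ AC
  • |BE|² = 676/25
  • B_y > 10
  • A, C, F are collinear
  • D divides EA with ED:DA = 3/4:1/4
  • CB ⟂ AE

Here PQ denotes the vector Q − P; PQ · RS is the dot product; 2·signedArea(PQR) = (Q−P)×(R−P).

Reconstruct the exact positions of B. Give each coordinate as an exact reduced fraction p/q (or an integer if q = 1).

1. B_x = -47/25  [A, E, B are collinear ∩ CB ⟂ AE]
2. B_y = 254/25  [A, E, B are collinear ∩ CB ⟂ AE]
   → B = (-47/25, 254/25)

B = (-47/25, 254/25)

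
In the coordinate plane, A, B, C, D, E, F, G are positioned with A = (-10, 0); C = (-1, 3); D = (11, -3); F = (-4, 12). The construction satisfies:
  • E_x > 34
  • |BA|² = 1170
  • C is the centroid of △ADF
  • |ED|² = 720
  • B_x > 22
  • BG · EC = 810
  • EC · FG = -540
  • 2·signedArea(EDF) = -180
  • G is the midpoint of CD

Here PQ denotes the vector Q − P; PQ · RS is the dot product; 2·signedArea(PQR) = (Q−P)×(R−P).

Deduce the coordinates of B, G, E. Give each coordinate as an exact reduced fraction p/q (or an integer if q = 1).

1. G_x = 5  [G is the midpoint of CD]
2. G_y = 0  [G is the midpoint of CD]
   → G = (5, 0)
3. E_x = 35  [2·signedArea(EDF) = -180 ∩ EC · FG = -540]
4. E_y = -15  [2·signedArea(EDF) = -180 ∩ EC · FG = -540]
   → E = (35, -15)
5. B_x = 23  [line 36·x + -18·y + -990 = 0 ∩ |BA|² = 1170]
6. B_y = -9  [line 36·x + -18·y + -990 = 0 ∩ |BA|² = 1170]
   → B = (23, -9)

B = (23, -9)
E = (35, -15)
G = (5, 0)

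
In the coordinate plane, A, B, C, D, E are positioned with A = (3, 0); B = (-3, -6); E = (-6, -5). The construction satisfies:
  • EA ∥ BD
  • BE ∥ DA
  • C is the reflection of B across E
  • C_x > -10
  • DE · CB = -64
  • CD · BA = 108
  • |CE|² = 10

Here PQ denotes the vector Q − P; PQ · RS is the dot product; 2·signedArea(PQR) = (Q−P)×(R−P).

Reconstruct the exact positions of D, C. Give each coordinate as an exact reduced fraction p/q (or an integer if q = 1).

1. D_x = 6  [BE ∥ DA ∩ EA ∥ BD]
2. D_y = -1  [BE ∥ DA ∩ EA ∥ BD]
   → D = (6, -1)
3. C_x = -9  [C is the reflection of B across E]
4. C_y = -4  [C is the reflection of B across E]
   → C = (-9, -4)

C = (-9, -4)
D = (6, -1)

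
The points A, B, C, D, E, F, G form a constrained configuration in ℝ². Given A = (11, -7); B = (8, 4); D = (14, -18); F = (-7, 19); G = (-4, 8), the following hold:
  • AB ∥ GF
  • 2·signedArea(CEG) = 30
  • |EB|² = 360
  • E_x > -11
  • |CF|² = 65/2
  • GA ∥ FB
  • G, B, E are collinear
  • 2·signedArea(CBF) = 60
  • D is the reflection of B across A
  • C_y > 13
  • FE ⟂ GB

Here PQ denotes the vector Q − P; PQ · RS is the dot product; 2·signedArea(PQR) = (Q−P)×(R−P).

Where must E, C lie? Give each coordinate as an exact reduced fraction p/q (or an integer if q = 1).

1. E_x = -10  [G, B, E are collinear ∩ FE ⟂ GB]
2. E_y = 10  [G, B, E are collinear ∩ FE ⟂ GB]
   → E = (-10, 10)
3. C_x = -11/2  [2·signedArea(CBF) = 60 ∩ 2·signedArea(CEG) = 30]
4. C_y = 27/2  [2·signedArea(CBF) = 60 ∩ 2·signedArea(CEG) = 30]
   → C = (-11/2, 27/2)

C = (-11/2, 27/2)
E = (-10, 10)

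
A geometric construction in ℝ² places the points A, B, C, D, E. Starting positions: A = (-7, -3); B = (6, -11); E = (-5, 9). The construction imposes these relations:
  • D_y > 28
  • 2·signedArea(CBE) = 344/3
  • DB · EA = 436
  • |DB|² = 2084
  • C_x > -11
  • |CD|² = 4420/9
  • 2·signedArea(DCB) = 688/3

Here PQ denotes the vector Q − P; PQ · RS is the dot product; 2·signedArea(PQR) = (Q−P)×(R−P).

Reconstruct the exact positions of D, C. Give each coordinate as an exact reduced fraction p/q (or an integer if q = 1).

1. D_x = -16  [line 2·x + 12·y + -316 = 0 ∩ |DB|² = 2084]
2. D_y = 29  [line 2·x + 12·y + -316 = 0 ∩ |DB|² = 2084]
   → D = (-16, 29)
3. C_x = -10  [line -40·x + -22·y + -694/3 = 0 ∩ |CD|² = 4420/9]
4. C_y = 23/3  [line -40·x + -22·y + -694/3 = 0 ∩ |CD|² = 4420/9]
   → C = (-10, 23/3)

C = (-10, 23/3)
D = (-16, 29)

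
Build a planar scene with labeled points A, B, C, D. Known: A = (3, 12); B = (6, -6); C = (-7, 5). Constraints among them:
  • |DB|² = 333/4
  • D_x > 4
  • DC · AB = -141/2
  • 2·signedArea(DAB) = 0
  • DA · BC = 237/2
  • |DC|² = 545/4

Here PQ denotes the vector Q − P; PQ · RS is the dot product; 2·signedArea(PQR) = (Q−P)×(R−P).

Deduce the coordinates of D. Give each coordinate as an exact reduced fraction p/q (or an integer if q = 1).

1. D_x = 9/2  [2·signedArea(DAB) = 0 ∩ DC · AB = -141/2]
2. D_y = 3  [2·signedArea(DAB) = 0 ∩ DC · AB = -141/2]
   → D = (9/2, 3)

D = (9/2, 3)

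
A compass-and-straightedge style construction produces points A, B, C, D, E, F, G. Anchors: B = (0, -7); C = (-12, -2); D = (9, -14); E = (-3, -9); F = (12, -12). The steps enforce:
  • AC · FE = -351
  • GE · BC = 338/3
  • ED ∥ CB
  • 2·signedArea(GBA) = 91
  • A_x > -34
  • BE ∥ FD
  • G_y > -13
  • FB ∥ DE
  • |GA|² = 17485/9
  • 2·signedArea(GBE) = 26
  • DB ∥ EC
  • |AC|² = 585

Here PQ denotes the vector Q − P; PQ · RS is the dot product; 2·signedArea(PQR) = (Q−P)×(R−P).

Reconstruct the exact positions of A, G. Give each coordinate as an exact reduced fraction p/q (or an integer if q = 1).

A = (-33, 10)
G = (5, -37/3)

1. A_x = -33  [line 15·x + -3·y + 525 = 0 ∩ |AC|² = 585]
2. A_y = 10  [line 15·x + -3·y + 525 = 0 ∩ |AC|² = 585]
   → A = (-33, 10)
3. G_x = 5  [2·signedArea(GBA) = 91 ∩ GE · BC = 338/3]
4. G_y = -37/3  [2·signedArea(GBA) = 91 ∩ GE · BC = 338/3]
   → G = (5, -37/3)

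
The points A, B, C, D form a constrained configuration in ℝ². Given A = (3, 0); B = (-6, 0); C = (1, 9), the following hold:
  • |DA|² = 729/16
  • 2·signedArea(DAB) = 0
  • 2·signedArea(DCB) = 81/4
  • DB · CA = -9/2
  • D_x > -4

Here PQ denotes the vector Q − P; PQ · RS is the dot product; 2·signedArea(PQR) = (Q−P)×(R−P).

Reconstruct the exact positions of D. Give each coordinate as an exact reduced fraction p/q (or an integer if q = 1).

1. D_x = -15/4  [2·signedArea(DAB) = 0 ∩ DB · CA = -9/2]
2. D_y = 0  [2·signedArea(DAB) = 0 ∩ DB · CA = -9/2]
   → D = (-15/4, 0)

D = (-15/4, 0)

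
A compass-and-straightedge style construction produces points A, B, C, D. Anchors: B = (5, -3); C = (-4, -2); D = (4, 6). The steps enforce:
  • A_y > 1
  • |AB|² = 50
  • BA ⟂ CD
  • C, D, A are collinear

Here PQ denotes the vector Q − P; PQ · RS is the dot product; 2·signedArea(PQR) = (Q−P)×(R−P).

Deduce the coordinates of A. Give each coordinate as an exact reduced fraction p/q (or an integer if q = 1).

1. A_x = 0  [C, D, A are collinear ∩ BA ⟂ CD]
2. A_y = 2  [C, D, A are collinear ∩ BA ⟂ CD]
   → A = (0, 2)

A = (0, 2)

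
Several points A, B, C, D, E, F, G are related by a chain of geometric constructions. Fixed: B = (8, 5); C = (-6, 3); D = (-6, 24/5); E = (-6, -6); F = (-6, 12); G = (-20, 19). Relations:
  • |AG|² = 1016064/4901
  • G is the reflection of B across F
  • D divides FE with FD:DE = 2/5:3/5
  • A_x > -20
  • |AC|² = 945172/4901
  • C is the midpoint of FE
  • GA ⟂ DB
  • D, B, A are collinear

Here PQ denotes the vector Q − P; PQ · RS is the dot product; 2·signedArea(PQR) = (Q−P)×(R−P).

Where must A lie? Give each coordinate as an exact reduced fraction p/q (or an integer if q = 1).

1. A_x = -97012/4901  [D, B, A are collinear ∩ GA ⟂ DB]
2. A_y = 22559/4901  [D, B, A are collinear ∩ GA ⟂ DB]
   → A = (-97012/4901, 22559/4901)

A = (-97012/4901, 22559/4901)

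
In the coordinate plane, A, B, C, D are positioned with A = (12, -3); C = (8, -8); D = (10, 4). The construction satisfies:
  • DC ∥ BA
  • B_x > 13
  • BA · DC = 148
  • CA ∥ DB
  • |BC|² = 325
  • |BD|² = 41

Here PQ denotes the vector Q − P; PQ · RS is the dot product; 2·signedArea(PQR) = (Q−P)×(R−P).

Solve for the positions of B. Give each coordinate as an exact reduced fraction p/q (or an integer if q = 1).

1. B_x = 14  [DC ∥ BA ∩ CA ∥ DB]
2. B_y = 9  [DC ∥ BA ∩ CA ∥ DB]
   → B = (14, 9)

B = (14, 9)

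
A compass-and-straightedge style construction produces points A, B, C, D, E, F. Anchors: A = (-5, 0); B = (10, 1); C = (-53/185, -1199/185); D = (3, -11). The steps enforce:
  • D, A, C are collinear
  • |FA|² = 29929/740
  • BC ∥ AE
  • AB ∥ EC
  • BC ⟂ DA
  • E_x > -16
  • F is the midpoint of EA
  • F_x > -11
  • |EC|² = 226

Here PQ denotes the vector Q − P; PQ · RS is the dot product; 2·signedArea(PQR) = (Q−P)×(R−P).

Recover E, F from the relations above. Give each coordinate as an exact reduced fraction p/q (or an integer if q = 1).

1. E_x = -2828/185  [AB ∥ EC ∩ BC ∥ AE]
2. E_y = -1384/185  [AB ∥ EC ∩ BC ∥ AE]
   → E = (-2828/185, -1384/185)
3. F_x = -3753/370  [F is the midpoint of EA]
4. F_y = -692/185  [F is the midpoint of EA]
   → F = (-3753/370, -692/185)

E = (-2828/185, -1384/185)
F = (-3753/370, -692/185)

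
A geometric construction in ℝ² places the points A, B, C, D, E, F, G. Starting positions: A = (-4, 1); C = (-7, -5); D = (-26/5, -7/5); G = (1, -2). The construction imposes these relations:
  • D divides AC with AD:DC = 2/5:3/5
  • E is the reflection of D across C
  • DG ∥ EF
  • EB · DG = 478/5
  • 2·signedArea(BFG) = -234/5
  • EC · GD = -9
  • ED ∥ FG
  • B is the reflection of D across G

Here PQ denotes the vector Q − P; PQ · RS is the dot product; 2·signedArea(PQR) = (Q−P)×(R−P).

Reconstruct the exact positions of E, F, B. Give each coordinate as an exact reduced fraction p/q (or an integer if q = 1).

B = (36/5, -13/5)
E = (-44/5, -43/5)
F = (-13/5, -46/5)

1. E_x = -44/5  [E is the reflection of D across C]
2. E_y = -43/5  [E is the reflection of D across C]
   → E = (-44/5, -43/5)
3. F_x = -13/5  [ED ∥ FG ∩ DG ∥ EF]
4. F_y = -46/5  [ED ∥ FG ∩ DG ∥ EF]
   → F = (-13/5, -46/5)
5. B_x = 36/5  [B is the reflection of D across G]
6. B_y = -13/5  [B is the reflection of D across G]
   → B = (36/5, -13/5)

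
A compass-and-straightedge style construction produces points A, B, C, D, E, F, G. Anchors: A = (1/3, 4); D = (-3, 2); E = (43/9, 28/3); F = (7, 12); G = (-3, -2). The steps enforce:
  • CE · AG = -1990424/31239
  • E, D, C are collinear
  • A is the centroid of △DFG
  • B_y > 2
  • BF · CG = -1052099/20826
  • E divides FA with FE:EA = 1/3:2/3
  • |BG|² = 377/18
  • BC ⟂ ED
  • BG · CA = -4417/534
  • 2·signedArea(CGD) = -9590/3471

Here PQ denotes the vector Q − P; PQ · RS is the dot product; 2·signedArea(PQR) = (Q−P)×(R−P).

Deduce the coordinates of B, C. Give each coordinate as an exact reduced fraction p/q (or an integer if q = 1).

B = (-13/6, 5/2)
C = (-16031/6942, 6135/2314)

1. C_x = -16031/6942  [E, D, C are collinear ∩ CE · AG = -1990424/31239]
2. C_y = 6135/2314  [E, D, C are collinear ∩ CE · AG = -1990424/31239]
   → C = (-16031/6942, 6135/2314)
3. B_x = -13/6  [BF · CG = -1052099/20826 ∩ BC ⟂ ED]
4. B_y = 5/2  [BF · CG = -1052099/20826 ∩ BC ⟂ ED]
   → B = (-13/6, 5/2)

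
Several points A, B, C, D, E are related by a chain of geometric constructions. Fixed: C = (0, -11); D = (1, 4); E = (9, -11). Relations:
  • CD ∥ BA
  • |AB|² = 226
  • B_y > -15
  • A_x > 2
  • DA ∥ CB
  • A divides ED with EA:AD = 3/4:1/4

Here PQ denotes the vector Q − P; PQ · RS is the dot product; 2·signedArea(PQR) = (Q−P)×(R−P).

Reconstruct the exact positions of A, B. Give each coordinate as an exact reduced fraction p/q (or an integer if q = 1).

A = (3, 1/4)
B = (2, -59/4)

1. A_x = 3  [A divides ED with EA:AD = 3/4:1/4]
2. A_y = 1/4  [A divides ED with EA:AD = 3/4:1/4]
   → A = (3, 1/4)
3. B_x = 2  [CD ∥ BA ∩ DA ∥ CB]
4. B_y = -59/4  [CD ∥ BA ∩ DA ∥ CB]
   → B = (2, -59/4)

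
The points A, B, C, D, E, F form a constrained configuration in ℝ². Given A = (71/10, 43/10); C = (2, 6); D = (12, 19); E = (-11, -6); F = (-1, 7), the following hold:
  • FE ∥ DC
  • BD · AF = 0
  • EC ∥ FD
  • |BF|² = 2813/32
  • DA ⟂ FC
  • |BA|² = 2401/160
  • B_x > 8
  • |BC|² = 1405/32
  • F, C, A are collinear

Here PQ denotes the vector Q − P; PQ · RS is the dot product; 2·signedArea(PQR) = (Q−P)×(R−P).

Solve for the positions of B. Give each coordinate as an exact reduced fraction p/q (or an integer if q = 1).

B = (333/40, 319/40)

1. B_x = 333/40  [line 81/10·x + -27/10·y + -459/10 = 0 ∩ |BF|² = 2813/32]
2. B_y = 319/40  [line 81/10·x + -27/10·y + -459/10 = 0 ∩ |BF|² = 2813/32]
   → B = (333/40, 319/40)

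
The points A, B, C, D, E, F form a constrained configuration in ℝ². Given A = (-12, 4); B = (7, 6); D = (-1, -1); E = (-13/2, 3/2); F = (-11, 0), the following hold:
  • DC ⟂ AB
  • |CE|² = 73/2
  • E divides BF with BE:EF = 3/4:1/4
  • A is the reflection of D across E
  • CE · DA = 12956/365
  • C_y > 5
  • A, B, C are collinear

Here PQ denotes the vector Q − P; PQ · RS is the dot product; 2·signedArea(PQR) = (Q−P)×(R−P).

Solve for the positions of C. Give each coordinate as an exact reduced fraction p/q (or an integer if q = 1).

1. C_x = -599/365  [A, B, C are collinear ∩ DC ⟂ AB]
2. C_y = 1858/365  [A, B, C are collinear ∩ DC ⟂ AB]
   → C = (-599/365, 1858/365)

C = (-599/365, 1858/365)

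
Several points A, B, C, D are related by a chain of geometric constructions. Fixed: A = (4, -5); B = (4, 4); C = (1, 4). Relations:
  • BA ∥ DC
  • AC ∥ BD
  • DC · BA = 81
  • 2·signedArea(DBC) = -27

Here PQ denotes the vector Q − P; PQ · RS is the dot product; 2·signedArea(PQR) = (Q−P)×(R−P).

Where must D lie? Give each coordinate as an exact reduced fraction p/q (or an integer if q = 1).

D = (1, 13)

1. D_x = 1  [BA ∥ DC ∩ AC ∥ BD]
2. D_y = 13  [BA ∥ DC ∩ AC ∥ BD]
   → D = (1, 13)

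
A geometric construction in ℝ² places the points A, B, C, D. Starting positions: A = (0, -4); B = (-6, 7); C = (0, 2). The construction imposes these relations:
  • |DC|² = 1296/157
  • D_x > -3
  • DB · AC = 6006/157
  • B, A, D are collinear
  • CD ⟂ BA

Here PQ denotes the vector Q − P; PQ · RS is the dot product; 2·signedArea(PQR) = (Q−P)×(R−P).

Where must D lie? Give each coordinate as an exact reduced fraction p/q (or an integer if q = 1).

1. D_x = -396/157  [B, A, D are collinear ∩ CD ⟂ BA]
2. D_y = 98/157  [B, A, D are collinear ∩ CD ⟂ BA]
   → D = (-396/157, 98/157)

D = (-396/157, 98/157)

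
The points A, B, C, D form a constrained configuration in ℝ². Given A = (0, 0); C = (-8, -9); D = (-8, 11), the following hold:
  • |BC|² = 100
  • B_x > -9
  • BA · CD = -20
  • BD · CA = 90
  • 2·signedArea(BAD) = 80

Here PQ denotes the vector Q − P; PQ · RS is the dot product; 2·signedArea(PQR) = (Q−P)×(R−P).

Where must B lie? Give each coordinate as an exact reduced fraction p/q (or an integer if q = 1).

1. B_x = -8  [BD · CA = 90 ∩ BA · CD = -20]
2. B_y = 1  [BD · CA = 90 ∩ BA · CD = -20]
   → B = (-8, 1)

B = (-8, 1)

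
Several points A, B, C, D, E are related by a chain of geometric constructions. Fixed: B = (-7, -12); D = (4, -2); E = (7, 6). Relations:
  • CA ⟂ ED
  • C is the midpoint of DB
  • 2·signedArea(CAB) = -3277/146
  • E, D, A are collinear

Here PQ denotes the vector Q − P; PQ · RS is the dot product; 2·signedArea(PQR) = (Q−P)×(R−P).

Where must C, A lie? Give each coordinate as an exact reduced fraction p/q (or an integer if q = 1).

A = (245/146, -598/73)
C = (-3/2, -7)

1. C_x = -3/2  [C is the midpoint of DB]
2. C_y = -7  [C is the midpoint of DB]
   → C = (-3/2, -7)
3. A_x = 245/146  [E, D, A are collinear ∩ CA ⟂ ED]
4. A_y = -598/73  [E, D, A are collinear ∩ CA ⟂ ED]
   → A = (245/146, -598/73)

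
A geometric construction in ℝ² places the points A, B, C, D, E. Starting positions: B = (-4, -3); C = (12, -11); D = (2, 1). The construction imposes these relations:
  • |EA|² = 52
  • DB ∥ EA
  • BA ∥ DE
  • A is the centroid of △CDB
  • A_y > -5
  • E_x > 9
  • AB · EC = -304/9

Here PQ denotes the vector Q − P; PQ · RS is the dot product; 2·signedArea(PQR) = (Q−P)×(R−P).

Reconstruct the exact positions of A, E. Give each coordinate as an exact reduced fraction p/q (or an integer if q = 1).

1. A_x = 10/3  [A is the centroid of △CDB]
2. A_y = -13/3  [A is the centroid of △CDB]
   → A = (10/3, -13/3)
3. E_x = 28/3  [DB ∥ EA ∩ BA ∥ DE]
4. E_y = -1/3  [DB ∥ EA ∩ BA ∥ DE]
   → E = (28/3, -1/3)

A = (10/3, -13/3)
E = (28/3, -1/3)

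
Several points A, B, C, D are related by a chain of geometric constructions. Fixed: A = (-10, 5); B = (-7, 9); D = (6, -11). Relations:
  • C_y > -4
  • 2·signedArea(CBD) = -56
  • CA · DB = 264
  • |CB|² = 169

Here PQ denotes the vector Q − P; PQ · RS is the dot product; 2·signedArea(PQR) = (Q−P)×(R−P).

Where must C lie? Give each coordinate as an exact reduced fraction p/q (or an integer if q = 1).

1. C_x = -2  [CA · DB = 264 ∩ 2·signedArea(CBD) = -56]
2. C_y = -3  [CA · DB = 264 ∩ 2·signedArea(CBD) = -56]
   → C = (-2, -3)

C = (-2, -3)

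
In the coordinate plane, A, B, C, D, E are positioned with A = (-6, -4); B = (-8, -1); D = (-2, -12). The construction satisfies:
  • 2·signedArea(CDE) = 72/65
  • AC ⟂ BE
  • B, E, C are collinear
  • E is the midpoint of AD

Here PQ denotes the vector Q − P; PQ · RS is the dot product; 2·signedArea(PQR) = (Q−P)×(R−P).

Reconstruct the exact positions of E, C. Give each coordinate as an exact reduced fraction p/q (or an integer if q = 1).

C = (-404/65, -268/65)
E = (-4, -8)

1. E_x = -4  [E is the midpoint of AD]
2. E_y = -8  [E is the midpoint of AD]
   → E = (-4, -8)
3. C_x = -404/65  [B, E, C are collinear ∩ AC ⟂ BE]
4. C_y = -268/65  [B, E, C are collinear ∩ AC ⟂ BE]
   → C = (-404/65, -268/65)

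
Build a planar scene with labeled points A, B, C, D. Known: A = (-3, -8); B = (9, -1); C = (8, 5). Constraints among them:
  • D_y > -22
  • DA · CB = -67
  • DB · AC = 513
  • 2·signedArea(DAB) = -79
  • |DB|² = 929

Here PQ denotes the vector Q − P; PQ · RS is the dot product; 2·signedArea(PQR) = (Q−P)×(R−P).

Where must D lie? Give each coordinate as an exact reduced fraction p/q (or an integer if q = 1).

D = (-14, -21)

1. D_x = -14  [2·signedArea(DAB) = -79 ∩ DB · AC = 513]
2. D_y = -21  [2·signedArea(DAB) = -79 ∩ DB · AC = 513]
   → D = (-14, -21)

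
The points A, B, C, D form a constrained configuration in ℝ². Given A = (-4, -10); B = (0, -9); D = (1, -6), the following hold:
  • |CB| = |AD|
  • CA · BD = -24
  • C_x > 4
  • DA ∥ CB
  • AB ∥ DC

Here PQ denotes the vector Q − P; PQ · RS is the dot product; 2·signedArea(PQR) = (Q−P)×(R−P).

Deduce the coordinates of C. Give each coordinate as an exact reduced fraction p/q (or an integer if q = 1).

1. C_x = 5  [DA ∥ CB ∩ AB ∥ DC]
2. C_y = -5  [DA ∥ CB ∩ AB ∥ DC]
   → C = (5, -5)

C = (5, -5)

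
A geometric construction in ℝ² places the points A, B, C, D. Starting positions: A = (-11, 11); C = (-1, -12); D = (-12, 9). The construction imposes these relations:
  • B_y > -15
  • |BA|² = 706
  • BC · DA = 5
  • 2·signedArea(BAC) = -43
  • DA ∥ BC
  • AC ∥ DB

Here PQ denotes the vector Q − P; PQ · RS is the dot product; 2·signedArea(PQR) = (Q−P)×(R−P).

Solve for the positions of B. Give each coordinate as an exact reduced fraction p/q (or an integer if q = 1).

B = (-2, -14)

1. B_x = -2  [DA ∥ BC ∩ AC ∥ DB]
2. B_y = -14  [DA ∥ BC ∩ AC ∥ DB]
   → B = (-2, -14)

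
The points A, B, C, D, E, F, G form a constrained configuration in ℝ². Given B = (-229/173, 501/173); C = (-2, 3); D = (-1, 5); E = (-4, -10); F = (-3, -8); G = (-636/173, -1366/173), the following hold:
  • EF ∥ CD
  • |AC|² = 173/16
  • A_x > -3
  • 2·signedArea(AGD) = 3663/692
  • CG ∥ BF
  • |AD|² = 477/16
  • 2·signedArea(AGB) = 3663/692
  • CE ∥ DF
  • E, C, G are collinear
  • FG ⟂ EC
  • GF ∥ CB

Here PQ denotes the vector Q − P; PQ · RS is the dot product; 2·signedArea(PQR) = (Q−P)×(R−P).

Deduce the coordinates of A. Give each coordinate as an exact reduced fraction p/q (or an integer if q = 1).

1. A_x = -5/2  [2·signedArea(AGB) = 3663/692 ∩ 2·signedArea(AGD) = 3663/692]
2. A_y = -1/4  [2·signedArea(AGB) = 3663/692 ∩ 2·signedArea(AGD) = 3663/692]
   → A = (-5/2, -1/4)

A = (-5/2, -1/4)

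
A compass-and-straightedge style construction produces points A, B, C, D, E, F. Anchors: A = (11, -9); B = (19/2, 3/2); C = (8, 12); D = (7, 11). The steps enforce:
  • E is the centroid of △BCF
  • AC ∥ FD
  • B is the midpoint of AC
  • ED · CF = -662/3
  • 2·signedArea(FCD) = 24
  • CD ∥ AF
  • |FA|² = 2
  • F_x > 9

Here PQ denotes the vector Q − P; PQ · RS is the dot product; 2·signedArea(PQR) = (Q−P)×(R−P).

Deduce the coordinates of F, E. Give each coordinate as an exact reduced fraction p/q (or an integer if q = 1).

E = (55/6, 7/6)
F = (10, -10)

1. F_x = 10  [AC ∥ FD ∩ CD ∥ AF]
2. F_y = -10  [AC ∥ FD ∩ CD ∥ AF]
   → F = (10, -10)
3. E_x = 55/6  [E is the centroid of △BCF]
4. E_y = 7/6  [E is the centroid of △BCF]
   → E = (55/6, 7/6)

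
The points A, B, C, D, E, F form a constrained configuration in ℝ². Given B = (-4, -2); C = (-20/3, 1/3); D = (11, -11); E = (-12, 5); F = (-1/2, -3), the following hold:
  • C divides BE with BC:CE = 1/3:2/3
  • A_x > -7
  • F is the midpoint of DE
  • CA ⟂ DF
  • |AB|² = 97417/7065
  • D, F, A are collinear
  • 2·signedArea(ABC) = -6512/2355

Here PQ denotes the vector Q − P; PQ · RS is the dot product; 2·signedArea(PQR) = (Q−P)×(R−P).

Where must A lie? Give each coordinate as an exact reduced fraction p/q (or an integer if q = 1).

A = (-14644/2355, 2303/2355)

1. A_x = -14644/2355  [D, F, A are collinear ∩ CA ⟂ DF]
2. A_y = 2303/2355  [D, F, A are collinear ∩ CA ⟂ DF]
   → A = (-14644/2355, 2303/2355)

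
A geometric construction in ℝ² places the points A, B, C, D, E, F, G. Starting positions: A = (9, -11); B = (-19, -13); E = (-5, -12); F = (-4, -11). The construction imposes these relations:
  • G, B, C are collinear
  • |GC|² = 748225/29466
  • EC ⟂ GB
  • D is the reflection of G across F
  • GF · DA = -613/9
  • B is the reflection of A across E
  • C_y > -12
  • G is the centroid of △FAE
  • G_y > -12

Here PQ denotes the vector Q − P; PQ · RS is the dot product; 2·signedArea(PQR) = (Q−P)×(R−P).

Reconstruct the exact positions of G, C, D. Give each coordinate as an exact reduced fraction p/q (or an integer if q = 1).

C = (-16435/3274, -38547/3274)
D = (-8, -32/3)
G = (0, -34/3)

1. G_x = 0  [G is the centroid of △FAE]
2. G_y = -34/3  [G is the centroid of △FAE]
   → G = (0, -34/3)
3. C_x = -16435/3274  [G, B, C are collinear ∩ EC ⟂ GB]
4. C_y = -38547/3274  [G, B, C are collinear ∩ EC ⟂ GB]
   → C = (-16435/3274, -38547/3274)
5. D_x = -8  [D is the reflection of G across F]
6. D_y = -32/3  [D is the reflection of G across F]
   → D = (-8, -32/3)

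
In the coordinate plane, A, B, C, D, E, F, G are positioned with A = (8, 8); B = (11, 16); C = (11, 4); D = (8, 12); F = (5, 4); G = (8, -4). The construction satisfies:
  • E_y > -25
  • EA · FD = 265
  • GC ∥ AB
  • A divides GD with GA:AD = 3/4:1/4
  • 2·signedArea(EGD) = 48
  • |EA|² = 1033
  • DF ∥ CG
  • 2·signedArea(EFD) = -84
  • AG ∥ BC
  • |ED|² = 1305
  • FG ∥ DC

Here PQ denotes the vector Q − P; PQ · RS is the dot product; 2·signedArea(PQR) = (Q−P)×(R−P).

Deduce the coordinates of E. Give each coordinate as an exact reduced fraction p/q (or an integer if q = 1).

E = (5, -24)

1. E_x = 5  [2·signedArea(EGD) = 48 ∩ EA · FD = 265]
2. E_y = -24  [2·signedArea(EGD) = 48 ∩ EA · FD = 265]
   → E = (5, -24)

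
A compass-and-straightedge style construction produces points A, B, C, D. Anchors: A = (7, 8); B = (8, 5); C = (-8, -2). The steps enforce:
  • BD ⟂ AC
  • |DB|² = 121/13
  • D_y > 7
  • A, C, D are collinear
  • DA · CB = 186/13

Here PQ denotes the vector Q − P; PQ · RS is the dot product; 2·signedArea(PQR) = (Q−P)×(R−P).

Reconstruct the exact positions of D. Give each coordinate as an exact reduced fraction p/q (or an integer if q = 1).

1. D_x = 82/13  [A, C, D are collinear ∩ BD ⟂ AC]
2. D_y = 98/13  [A, C, D are collinear ∩ BD ⟂ AC]
   → D = (82/13, 98/13)

D = (82/13, 98/13)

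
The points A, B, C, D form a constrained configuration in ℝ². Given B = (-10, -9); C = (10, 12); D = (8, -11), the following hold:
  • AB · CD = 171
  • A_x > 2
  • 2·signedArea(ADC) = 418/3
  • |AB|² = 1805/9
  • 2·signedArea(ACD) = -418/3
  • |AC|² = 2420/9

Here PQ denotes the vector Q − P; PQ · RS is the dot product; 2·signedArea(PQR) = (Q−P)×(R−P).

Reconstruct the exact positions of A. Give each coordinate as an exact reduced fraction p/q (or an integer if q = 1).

1. A_x = 8/3  [2·signedArea(ACD) = -418/3 ∩ AB · CD = 171]
2. A_y = -8/3  [2·signedArea(ACD) = -418/3 ∩ AB · CD = 171]
   → A = (8/3, -8/3)

A = (8/3, -8/3)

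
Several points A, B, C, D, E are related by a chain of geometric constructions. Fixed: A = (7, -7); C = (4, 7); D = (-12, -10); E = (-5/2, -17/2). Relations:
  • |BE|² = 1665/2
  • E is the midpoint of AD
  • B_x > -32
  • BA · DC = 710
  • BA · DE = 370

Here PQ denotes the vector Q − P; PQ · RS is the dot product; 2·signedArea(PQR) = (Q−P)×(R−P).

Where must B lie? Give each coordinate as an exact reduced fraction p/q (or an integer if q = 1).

1. B_x = -31  [BA · DE = 370 ∩ BA · DC = 710]
2. B_y = -13  [BA · DE = 370 ∩ BA · DC = 710]
   → B = (-31, -13)

B = (-31, -13)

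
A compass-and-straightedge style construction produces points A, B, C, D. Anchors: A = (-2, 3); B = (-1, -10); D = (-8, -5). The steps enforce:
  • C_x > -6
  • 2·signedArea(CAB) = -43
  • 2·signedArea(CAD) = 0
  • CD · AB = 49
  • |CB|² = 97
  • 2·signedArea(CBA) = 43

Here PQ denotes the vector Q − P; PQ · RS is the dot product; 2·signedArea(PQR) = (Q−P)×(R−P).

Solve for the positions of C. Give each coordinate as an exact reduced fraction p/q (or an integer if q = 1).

C = (-5, -1)

1. C_x = -5  [2·signedArea(CAD) = 0 ∩ 2·signedArea(CBA) = 43]
2. C_y = -1  [2·signedArea(CAD) = 0 ∩ 2·signedArea(CBA) = 43]
   → C = (-5, -1)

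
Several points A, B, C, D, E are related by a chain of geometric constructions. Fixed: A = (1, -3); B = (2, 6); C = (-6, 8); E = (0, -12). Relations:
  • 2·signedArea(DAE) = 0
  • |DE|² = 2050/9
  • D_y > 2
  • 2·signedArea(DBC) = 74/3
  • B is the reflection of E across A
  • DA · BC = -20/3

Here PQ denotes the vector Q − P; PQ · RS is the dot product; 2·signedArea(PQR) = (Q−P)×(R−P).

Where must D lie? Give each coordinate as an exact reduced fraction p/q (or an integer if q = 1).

D = (5/3, 3)

1. D_x = 5/3  [2·signedArea(DAE) = 0 ∩ DA · BC = -20/3]
2. D_y = 3  [2·signedArea(DAE) = 0 ∩ DA · BC = -20/3]
   → D = (5/3, 3)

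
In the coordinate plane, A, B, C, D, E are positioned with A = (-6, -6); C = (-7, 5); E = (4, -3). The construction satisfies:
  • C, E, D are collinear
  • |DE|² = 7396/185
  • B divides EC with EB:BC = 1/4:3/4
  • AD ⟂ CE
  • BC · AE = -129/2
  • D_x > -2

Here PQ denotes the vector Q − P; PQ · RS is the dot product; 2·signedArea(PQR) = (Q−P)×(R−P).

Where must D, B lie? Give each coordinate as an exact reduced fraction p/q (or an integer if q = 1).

B = (5/4, -1)
D = (-206/185, 133/185)

1. D_x = -206/185  [C, E, D are collinear ∩ AD ⟂ CE]
2. D_y = 133/185  [C, E, D are collinear ∩ AD ⟂ CE]
   → D = (-206/185, 133/185)
3. B_x = 5/4  [B divides EC with EB:BC = 1/4:3/4]
4. B_y = -1  [B divides EC with EB:BC = 1/4:3/4]
   → B = (5/4, -1)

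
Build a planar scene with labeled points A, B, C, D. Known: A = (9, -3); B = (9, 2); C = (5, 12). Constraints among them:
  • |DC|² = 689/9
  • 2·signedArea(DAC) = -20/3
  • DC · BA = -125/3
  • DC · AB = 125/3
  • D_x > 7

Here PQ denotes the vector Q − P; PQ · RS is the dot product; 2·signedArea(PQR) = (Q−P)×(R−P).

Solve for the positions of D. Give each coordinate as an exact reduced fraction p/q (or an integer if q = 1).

1. D_x = 23/3  [DC · BA = -125/3 ∩ 2·signedArea(DAC) = -20/3]
2. D_y = 11/3  [DC · BA = -125/3 ∩ 2·signedArea(DAC) = -20/3]
   → D = (23/3, 11/3)

D = (23/3, 11/3)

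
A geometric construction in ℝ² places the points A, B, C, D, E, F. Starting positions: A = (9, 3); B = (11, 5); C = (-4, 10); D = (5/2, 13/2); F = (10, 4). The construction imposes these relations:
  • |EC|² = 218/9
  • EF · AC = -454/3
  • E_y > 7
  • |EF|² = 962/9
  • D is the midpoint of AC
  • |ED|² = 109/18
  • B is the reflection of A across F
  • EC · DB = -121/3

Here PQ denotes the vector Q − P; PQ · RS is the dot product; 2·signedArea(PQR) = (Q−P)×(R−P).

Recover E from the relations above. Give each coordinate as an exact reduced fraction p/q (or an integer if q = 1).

E = (1/3, 23/3)

1. E_x = 1/3  [EF · AC = -454/3 ∩ EC · DB = -121/3]
2. E_y = 23/3  [EF · AC = -454/3 ∩ EC · DB = -121/3]
   → E = (1/3, 23/3)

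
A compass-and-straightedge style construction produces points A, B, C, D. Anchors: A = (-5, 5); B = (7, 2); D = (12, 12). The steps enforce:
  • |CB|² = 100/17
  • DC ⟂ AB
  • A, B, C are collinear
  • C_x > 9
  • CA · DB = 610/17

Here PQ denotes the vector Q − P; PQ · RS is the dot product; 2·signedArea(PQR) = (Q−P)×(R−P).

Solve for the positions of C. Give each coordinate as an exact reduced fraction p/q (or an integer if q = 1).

C = (159/17, 24/17)

1. C_x = 159/17  [A, B, C are collinear ∩ DC ⟂ AB]
2. C_y = 24/17  [A, B, C are collinear ∩ DC ⟂ AB]
   → C = (159/17, 24/17)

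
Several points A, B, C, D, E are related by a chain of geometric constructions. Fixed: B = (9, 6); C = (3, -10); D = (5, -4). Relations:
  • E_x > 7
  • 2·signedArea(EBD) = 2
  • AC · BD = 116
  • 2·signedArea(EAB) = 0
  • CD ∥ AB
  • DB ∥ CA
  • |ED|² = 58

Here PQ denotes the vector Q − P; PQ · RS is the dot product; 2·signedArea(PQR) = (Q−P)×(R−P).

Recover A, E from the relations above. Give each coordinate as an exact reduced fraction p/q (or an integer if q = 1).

A = (7, 0)
E = (8, 3)

1. A_x = 7  [CD ∥ AB ∩ DB ∥ CA]
2. A_y = 0  [CD ∥ AB ∩ DB ∥ CA]
   → A = (7, 0)
3. E_x = 8  [2·signedArea(EAB) = 0 ∩ 2·signedArea(EBD) = 2]
4. E_y = 3  [2·signedArea(EAB) = 0 ∩ 2·signedArea(EBD) = 2]
   → E = (8, 3)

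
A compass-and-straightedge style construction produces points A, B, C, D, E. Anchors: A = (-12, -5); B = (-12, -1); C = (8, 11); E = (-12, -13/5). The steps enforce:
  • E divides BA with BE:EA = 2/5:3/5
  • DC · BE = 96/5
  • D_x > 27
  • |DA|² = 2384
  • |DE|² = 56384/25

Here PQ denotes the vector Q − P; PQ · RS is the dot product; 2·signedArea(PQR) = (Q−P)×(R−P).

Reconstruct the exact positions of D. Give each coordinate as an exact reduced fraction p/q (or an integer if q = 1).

1. D_y = 23  [DC · BE = 96/5]
2. D_x = 28  [|DA|² = 2384]
   → D = (28, 23)

D = (28, 23)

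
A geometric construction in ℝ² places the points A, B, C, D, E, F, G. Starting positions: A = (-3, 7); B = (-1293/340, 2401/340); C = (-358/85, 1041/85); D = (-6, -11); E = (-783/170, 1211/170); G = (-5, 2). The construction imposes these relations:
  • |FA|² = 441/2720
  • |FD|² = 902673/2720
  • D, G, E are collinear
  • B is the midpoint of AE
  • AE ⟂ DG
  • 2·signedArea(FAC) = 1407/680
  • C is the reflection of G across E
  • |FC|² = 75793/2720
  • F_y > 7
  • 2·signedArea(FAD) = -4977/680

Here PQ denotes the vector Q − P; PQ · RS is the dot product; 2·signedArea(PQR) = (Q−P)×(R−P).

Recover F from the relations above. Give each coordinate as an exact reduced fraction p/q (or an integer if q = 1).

F = (-2313/680, 4781/680)

1. F_x = -2313/680  [2·signedArea(FAC) = 1407/680 ∩ 2·signedArea(FAD) = -4977/680]
2. F_y = 4781/680  [2·signedArea(FAC) = 1407/680 ∩ 2·signedArea(FAD) = -4977/680]
   → F = (-2313/680, 4781/680)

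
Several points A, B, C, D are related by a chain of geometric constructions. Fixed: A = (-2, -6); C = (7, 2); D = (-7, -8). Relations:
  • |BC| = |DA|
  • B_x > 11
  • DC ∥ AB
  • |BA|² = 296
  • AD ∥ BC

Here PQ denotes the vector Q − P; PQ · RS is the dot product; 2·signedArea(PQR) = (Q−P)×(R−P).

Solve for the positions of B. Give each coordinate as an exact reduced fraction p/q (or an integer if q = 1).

B = (12, 4)

1. B_x = 12  [AD ∥ BC ∩ DC ∥ AB]
2. B_y = 4  [AD ∥ BC ∩ DC ∥ AB]
   → B = (12, 4)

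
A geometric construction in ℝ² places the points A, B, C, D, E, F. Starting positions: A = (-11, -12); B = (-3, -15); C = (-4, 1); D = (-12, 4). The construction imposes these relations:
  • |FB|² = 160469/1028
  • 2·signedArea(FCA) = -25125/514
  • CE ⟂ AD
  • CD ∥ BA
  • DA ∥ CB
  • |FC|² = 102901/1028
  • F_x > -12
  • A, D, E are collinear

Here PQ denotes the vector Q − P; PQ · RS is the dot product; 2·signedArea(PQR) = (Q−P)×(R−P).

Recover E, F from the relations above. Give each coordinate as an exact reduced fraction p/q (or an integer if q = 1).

1. E_x = -3028/257  [A, D, E are collinear ∩ CE ⟂ AD]
2. E_y = 132/257  [A, D, E are collinear ∩ CE ⟂ AD]
   → E = (-3028/257, 132/257)
3. F_x = -5855/514  [line 13·x + -7·y + 55451/514 = 0 ∩ |FB|² = 160469/1028]
4. F_y = -1476/257  [line 13·x + -7·y + 55451/514 = 0 ∩ |FB|² = 160469/1028]
   → F = (-5855/514, -1476/257)

E = (-3028/257, 132/257)
F = (-5855/514, -1476/257)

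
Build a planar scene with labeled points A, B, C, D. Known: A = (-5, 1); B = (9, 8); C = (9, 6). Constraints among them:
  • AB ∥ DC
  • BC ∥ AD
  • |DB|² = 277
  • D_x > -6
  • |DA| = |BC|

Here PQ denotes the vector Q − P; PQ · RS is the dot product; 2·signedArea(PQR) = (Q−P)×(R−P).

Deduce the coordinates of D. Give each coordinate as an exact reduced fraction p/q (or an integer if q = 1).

D = (-5, -1)

1. D_x = -5  [AB ∥ DC ∩ BC ∥ AD]
2. D_y = -1  [AB ∥ DC ∩ BC ∥ AD]
   → D = (-5, -1)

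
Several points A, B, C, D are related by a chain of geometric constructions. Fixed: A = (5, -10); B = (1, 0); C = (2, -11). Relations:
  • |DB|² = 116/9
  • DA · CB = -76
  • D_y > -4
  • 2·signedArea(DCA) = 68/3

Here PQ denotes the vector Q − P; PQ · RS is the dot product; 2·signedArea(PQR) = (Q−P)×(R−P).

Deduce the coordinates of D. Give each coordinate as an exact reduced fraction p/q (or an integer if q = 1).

1. D_x = 7/3  [DA · CB = -76 ∩ 2·signedArea(DCA) = 68/3]
2. D_y = -10/3  [DA · CB = -76 ∩ 2·signedArea(DCA) = 68/3]
   → D = (7/3, -10/3)

D = (7/3, -10/3)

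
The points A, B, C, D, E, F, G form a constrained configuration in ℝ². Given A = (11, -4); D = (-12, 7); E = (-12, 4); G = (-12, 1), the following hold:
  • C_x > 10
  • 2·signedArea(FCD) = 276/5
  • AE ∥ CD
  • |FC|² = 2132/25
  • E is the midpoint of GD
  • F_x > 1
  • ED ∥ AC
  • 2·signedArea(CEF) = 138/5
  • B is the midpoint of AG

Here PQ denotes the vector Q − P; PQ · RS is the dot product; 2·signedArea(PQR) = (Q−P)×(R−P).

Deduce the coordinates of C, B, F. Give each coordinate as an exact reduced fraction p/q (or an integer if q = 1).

B = (-1/2, -3/2)
C = (11, -1)
F = (9/5, -1/5)

1. C_x = 11  [AE ∥ CD ∩ ED ∥ AC]
2. C_y = -1  [AE ∥ CD ∩ ED ∥ AC]
   → C = (11, -1)
3. B_x = -1/2  [B is the midpoint of AG]
4. B_y = -3/2  [B is the midpoint of AG]
   → B = (-1/2, -3/2)
5. F_x = 9/5  [2·signedArea(FCD) = 276/5 ∩ 2·signedArea(CEF) = 138/5]
6. F_y = -1/5  [2·signedArea(FCD) = 276/5 ∩ 2·signedArea(CEF) = 138/5]
   → F = (9/5, -1/5)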